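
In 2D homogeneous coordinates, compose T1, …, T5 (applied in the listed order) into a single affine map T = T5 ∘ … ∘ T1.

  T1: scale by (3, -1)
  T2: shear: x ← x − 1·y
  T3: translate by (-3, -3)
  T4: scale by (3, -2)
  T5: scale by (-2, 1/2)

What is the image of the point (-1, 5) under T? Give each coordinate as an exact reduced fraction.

T(p) = (6, 8)

T1 scale by (3, -1): (-1, 5) → (-3, -5)
T2 shear: x ← x − 1·y: (-3, -5) → (2, -5)
T3 translate by (-3, -3): (2, -5) → (-1, -8)
T4 scale by (3, -2): (-1, -8) → (-3, 16)
T5 scale by (-2, 1/2): (-3, 16) → (6, 8)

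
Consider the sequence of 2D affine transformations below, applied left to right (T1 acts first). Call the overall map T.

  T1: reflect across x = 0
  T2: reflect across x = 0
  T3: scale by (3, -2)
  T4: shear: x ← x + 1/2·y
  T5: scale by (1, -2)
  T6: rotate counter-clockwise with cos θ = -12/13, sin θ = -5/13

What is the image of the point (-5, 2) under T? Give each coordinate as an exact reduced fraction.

T(p) = (244/13, -11/13)

T1 reflect across x = 0: (-5, 2) → (5, 2)
T2 reflect across x = 0: (5, 2) → (-5, 2)
T3 scale by (3, -2): (-5, 2) → (-15, -4)
T4 shear: x ← x + 1/2·y: (-15, -4) → (-17, -4)
T5 scale by (1, -2): (-17, -4) → (-17, 8)
T6 rotate counter-clockwise with cos θ = -12/13, sin θ = -5/13: (-17, 8) → (244/13, -11/13)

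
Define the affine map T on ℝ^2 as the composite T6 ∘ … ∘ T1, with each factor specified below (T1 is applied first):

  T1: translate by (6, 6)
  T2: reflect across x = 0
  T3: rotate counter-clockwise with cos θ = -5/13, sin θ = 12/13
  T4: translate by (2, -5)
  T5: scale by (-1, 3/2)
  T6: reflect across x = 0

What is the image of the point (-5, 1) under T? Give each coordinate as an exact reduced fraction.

T(p) = (-53/13, -168/13)

T1 translate by (6, 6): (-5, 1) → (1, 7)
T2 reflect across x = 0: (1, 7) → (-1, 7)
T3 rotate counter-clockwise with cos θ = -5/13, sin θ = 12/13: (-1, 7) → (-79/13, -47/13)
T4 translate by (2, -5): (-79/13, -47/13) → (-53/13, -112/13)
T5 scale by (-1, 3/2): (-53/13, -112/13) → (53/13, -168/13)
T6 reflect across x = 0: (53/13, -168/13) → (-53/13, -168/13)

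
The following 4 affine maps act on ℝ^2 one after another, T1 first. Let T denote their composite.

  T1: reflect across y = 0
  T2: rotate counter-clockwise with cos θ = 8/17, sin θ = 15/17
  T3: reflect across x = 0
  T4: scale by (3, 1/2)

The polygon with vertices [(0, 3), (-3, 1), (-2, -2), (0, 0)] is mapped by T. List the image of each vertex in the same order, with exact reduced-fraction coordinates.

image vertices: (-135/17, -12/17), (27/17, -53/34), (138/17, -7/17), (0, 0)

T1 reflect across y = 0: (0, 3) → (0, -3); (-3, 1) → (-3, -1); (-2, -2) → (-2, 2); (0, 0) → (0, 0)
T2 rotate counter-clockwise with cos θ = 8/17, sin θ = 15/17: (0, -3) → (45/17, -24/17); (-3, -1) → (-9/17, -53/17); (-2, 2) → (-46/17, -14/17); (0, 0) → (0, 0)
T3 reflect across x = 0: (45/17, -24/17) → (-45/17, -24/17); (-9/17, -53/17) → (9/17, -53/17); (-46/17, -14/17) → (46/17, -14/17); (0, 0) → (0, 0)
T4 scale by (3, 1/2): (-45/17, -24/17) → (-135/17, -12/17); (9/17, -53/17) → (27/17, -53/34); (46/17, -14/17) → (138/17, -7/17); (0, 0) → (0, 0)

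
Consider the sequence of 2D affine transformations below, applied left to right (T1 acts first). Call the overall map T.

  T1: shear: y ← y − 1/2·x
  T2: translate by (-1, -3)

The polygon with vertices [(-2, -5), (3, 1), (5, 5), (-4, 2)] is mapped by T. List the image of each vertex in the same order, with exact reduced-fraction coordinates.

T1 shear: y ← y − 1/2·x: (-2, -5) → (-2, -4); (3, 1) → (3, -1/2); (5, 5) → (5, 5/2); (-4, 2) → (-4, 4)
T2 translate by (-1, -3): (-2, -4) → (-3, -7); (3, -1/2) → (2, -7/2); (5, 5/2) → (4, -1/2); (-4, 4) → (-5, 1)

image vertices: (-3, -7), (2, -7/2), (4, -1/2), (-5, 1)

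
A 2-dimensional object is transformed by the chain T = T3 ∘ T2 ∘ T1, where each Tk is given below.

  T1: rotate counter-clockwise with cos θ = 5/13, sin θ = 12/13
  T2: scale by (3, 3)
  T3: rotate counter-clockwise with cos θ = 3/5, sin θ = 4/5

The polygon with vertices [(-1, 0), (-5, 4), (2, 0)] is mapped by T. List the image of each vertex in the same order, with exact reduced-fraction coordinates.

image vertices: (99/65, -168/65), (-177/65, -1236/65), (-198/65, 336/65)

T1 rotate counter-clockwise with cos θ = 5/13, sin θ = 12/13: (-1, 0) → (-5/13, -12/13); (-5, 4) → (-73/13, -40/13); (2, 0) → (10/13, 24/13)
T2 scale by (3, 3): (-5/13, -12/13) → (-15/13, -36/13); (-73/13, -40/13) → (-219/13, -120/13); (10/13, 24/13) → (30/13, 72/13)
T3 rotate counter-clockwise with cos θ = 3/5, sin θ = 4/5: (-15/13, -36/13) → (99/65, -168/65); (-219/13, -120/13) → (-177/65, -1236/65); (30/13, 72/13) → (-198/65, 336/65)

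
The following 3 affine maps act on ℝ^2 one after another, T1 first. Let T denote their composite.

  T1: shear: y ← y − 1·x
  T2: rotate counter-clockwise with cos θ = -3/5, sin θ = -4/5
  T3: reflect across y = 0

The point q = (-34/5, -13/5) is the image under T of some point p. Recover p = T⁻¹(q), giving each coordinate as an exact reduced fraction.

T1 = [1 0 0; -1 1 0; 0 0 1]
T2·T1 = [-7/5 4/5 0; -1/5 -3/5 0; 0 0 1]
T3·…·T1 = [-7/5 4/5 0; 1/5 3/5 0; 0 0 1]
det M = -1; M⁻¹ = [-3/5 4/5 0; 1/5 7/5 0; 0 0 1]
M⁻¹ · (-34/5, -13/5)ᵀ = (2, -5)ᵀ

p = (2, -5)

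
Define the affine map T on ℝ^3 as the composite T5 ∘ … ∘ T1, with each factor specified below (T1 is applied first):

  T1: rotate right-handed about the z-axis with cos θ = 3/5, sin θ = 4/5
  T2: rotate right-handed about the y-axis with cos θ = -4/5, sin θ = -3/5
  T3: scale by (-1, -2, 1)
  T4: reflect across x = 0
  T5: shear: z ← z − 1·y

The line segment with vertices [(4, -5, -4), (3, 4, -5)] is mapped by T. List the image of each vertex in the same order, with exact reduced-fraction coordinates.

image vertices: (-68/25, -2/5, 186/25), (103/25, -48/5, 319/25)

T1 rotate right-handed about the z-axis with cos θ = 3/5, sin θ = 4/5: (4, -5, -4) → (32/5, 1/5, -4); (3, 4, -5) → (-7/5, 24/5, -5)
T2 rotate right-handed about the y-axis with cos θ = -4/5, sin θ = -3/5: (32/5, 1/5, -4) → (-68/25, 1/5, 176/25); (-7/5, 24/5, -5) → (103/25, 24/5, 79/25)
T3 scale by (-1, -2, 1): (-68/25, 1/5, 176/25) → (68/25, -2/5, 176/25); (103/25, 24/5, 79/25) → (-103/25, -48/5, 79/25)
T4 reflect across x = 0: (68/25, -2/5, 176/25) → (-68/25, -2/5, 176/25); (-103/25, -48/5, 79/25) → (103/25, -48/5, 79/25)
T5 shear: z ← z − 1·y: (-68/25, -2/5, 176/25) → (-68/25, -2/5, 186/25); (103/25, -48/5, 79/25) → (103/25, -48/5, 319/25)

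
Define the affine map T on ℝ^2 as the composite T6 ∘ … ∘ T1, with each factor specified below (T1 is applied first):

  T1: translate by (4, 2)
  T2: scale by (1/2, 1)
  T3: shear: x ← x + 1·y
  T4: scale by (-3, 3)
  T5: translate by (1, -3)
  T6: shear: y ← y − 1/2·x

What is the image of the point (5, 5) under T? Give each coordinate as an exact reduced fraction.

T(p) = (-67/2, 139/4)

T1 translate by (4, 2): (5, 5) → (9, 7)
T2 scale by (1/2, 1): (9, 7) → (9/2, 7)
T3 shear: x ← x + 1·y: (9/2, 7) → (23/2, 7)
T4 scale by (-3, 3): (23/2, 7) → (-69/2, 21)
T5 translate by (1, -3): (-69/2, 21) → (-67/2, 18)
T6 shear: y ← y − 1/2·x: (-67/2, 18) → (-67/2, 139/4)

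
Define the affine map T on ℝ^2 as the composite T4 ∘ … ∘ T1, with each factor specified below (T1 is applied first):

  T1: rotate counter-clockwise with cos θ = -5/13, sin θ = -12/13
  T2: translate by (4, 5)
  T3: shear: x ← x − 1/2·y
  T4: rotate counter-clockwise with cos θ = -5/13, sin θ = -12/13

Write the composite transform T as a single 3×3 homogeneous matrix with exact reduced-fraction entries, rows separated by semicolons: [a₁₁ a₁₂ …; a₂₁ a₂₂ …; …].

T1 = [-5/13 12/13 0; -12/13 -5/13 0; 0 0 1]
T2·T1 = [-5/13 12/13 4; -12/13 -5/13 5; 0 0 1]
T3·…·T1 = [1/13 29/26 3/2; -12/13 -5/13 5; 0 0 1]
T4·…·T1 = [-149/169 -265/338 105/26; 48/169 -149/169 -43/13; 0 0 1]

T = [-149/169 -265/338 105/26; 48/169 -149/169 -43/13; 0 0 1]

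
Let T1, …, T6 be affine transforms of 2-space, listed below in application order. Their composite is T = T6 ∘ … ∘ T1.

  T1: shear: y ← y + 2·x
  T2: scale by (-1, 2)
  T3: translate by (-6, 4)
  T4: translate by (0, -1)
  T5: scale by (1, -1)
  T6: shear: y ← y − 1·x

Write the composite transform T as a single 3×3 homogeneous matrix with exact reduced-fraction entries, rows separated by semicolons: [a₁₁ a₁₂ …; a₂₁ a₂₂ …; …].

T1 = [1 0 0; 2 1 0; 0 0 1]
T2·T1 = [-1 0 0; 4 2 0; 0 0 1]
T3·…·T1 = [-1 0 -6; 4 2 4; 0 0 1]
T4·…·T1 = [-1 0 -6; 4 2 3; 0 0 1]
T5·…·T1 = [-1 0 -6; -4 -2 -3; 0 0 1]
T6·…·T1 = [-1 0 -6; -3 -2 3; 0 0 1]

T = [-1 0 -6; -3 -2 3; 0 0 1]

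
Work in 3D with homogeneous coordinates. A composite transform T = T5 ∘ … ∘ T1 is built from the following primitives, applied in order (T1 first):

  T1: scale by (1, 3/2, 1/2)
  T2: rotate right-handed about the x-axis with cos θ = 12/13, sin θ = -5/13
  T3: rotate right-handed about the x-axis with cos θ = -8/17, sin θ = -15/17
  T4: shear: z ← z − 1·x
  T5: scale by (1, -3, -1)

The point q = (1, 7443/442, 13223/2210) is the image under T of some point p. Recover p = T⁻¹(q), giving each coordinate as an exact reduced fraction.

p = (1, 5, 3/5)

T1 = [1 0 0 0; 0 3/2 0 0; 0 0 1/2 0; 0 0 0 1]
T2·T1 = [1 0 0 0; 0 18/13 5/26 0; 0 -15/26 6/13 0; 0 0 0 1]
T3·…·T1 = [1 0 0 0; 0 -513/442 70/221 0; 0 -210/221 -171/442 0; 0 0 0 1]
T4·…·T1 = [1 0 0 0; 0 -513/442 70/221 0; -1 -210/221 -171/442 0; 0 0 0 1]
T5·…·T1 = [1 0 0 0; 0 1539/442 -210/221 0; 1 210/221 171/442 0; 0 0 0 1]
det M = 9/4; M⁻¹ = [1 0 0 0; -280/663 38/221 280/663 0; -342/221 -280/663 342/221 0; 0 0 0 1]
M⁻¹ · (1, 7443/442, 13223/2210)ᵀ = (1, 5, 3/5)ᵀ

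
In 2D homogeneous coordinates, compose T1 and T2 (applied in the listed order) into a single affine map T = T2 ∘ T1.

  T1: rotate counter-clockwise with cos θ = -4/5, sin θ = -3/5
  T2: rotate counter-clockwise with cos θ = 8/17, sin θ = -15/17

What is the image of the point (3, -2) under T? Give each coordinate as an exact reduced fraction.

T1 rotate counter-clockwise with cos θ = -4/5, sin θ = -3/5: (3, -2) → (-18/5, -1/5)
T2 rotate counter-clockwise with cos θ = 8/17, sin θ = -15/17: (-18/5, -1/5) → (-159/85, 262/85)

T(p) = (-159/85, 262/85)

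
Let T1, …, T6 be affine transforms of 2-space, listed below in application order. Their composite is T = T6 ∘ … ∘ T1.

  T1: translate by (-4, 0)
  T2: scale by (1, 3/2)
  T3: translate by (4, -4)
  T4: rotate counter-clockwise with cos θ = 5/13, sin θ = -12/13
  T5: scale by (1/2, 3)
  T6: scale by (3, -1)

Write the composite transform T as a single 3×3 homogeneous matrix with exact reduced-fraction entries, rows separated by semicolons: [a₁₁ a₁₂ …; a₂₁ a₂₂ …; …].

T = [15/26 27/13 -72/13; 36/13 -45/26 60/13; 0 0 1]

T1 = [1 0 -4; 0 1 0; 0 0 1]
T2·T1 = [1 0 -4; 0 3/2 0; 0 0 1]
T3·…·T1 = [1 0 0; 0 3/2 -4; 0 0 1]
T4·…·T1 = [5/13 18/13 -48/13; -12/13 15/26 -20/13; 0 0 1]
T5·…·T1 = [5/26 9/13 -24/13; -36/13 45/26 -60/13; 0 0 1]
T6·…·T1 = [15/26 27/13 -72/13; 36/13 -45/26 60/13; 0 0 1]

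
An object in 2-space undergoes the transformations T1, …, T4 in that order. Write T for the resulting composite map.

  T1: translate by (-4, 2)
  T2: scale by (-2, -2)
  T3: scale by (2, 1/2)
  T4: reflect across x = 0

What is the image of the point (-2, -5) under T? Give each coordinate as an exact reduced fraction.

T(p) = (-24, 3)

T1 translate by (-4, 2): (-2, -5) → (-6, -3)
T2 scale by (-2, -2): (-6, -3) → (12, 6)
T3 scale by (2, 1/2): (12, 6) → (24, 3)
T4 reflect across x = 0: (24, 3) → (-24, 3)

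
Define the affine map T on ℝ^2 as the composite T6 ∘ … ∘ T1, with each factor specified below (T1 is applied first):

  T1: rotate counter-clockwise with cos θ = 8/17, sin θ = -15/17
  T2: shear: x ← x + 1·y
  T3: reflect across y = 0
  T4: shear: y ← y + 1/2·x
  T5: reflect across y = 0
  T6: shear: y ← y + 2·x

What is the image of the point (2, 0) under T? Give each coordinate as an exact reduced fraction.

T(p) = (-14/17, -3)

T1 rotate counter-clockwise with cos θ = 8/17, sin θ = -15/17: (2, 0) → (16/17, -30/17)
T2 shear: x ← x + 1·y: (16/17, -30/17) → (-14/17, -30/17)
T3 reflect across y = 0: (-14/17, -30/17) → (-14/17, 30/17)
T4 shear: y ← y + 1/2·x: (-14/17, 30/17) → (-14/17, 23/17)
T5 reflect across y = 0: (-14/17, 23/17) → (-14/17, -23/17)
T6 shear: y ← y + 2·x: (-14/17, -23/17) → (-14/17, -3)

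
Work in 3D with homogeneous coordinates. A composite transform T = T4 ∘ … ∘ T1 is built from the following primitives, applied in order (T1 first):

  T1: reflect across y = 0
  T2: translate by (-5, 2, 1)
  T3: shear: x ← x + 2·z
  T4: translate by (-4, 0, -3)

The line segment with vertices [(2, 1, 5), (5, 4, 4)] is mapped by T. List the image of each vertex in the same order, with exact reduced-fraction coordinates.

T1 reflect across y = 0: (2, 1, 5) → (2, -1, 5); (5, 4, 4) → (5, -4, 4)
T2 translate by (-5, 2, 1): (2, -1, 5) → (-3, 1, 6); (5, -4, 4) → (0, -2, 5)
T3 shear: x ← x + 2·z: (-3, 1, 6) → (9, 1, 6); (0, -2, 5) → (10, -2, 5)
T4 translate by (-4, 0, -3): (9, 1, 6) → (5, 1, 3); (10, -2, 5) → (6, -2, 2)

image vertices: (5, 1, 3), (6, -2, 2)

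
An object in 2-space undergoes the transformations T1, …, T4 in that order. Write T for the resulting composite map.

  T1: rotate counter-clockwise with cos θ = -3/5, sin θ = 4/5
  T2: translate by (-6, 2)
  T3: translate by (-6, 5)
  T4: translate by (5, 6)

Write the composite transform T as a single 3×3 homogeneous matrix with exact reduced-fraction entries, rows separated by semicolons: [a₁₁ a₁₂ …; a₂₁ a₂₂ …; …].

T = [-3/5 -4/5 -7; 4/5 -3/5 13; 0 0 1]

T1 = [-3/5 -4/5 0; 4/5 -3/5 0; 0 0 1]
T2·T1 = [-3/5 -4/5 -6; 4/5 -3/5 2; 0 0 1]
T3·…·T1 = [-3/5 -4/5 -12; 4/5 -3/5 7; 0 0 1]
T4·…·T1 = [-3/5 -4/5 -7; 4/5 -3/5 13; 0 0 1]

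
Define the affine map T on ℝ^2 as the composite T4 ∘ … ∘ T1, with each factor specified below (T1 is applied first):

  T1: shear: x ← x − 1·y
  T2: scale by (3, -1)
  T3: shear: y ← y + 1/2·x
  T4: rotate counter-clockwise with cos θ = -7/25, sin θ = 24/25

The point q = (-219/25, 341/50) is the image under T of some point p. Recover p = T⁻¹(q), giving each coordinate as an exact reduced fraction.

T1 = [1 -1 0; 0 1 0; 0 0 1]
T2·T1 = [3 -3 0; 0 -1 0; 0 0 1]
T3·…·T1 = [3 -3 0; 3/2 -5/2 0; 0 0 1]
T4·…·T1 = [-57/25 81/25 0; 123/50 -109/50 0; 0 0 1]
det M = -3; M⁻¹ = [109/150 27/25 0; 41/50 19/25 0; 0 0 1]
M⁻¹ · (-219/25, 341/50)ᵀ = (1, -2)ᵀ

p = (1, -2)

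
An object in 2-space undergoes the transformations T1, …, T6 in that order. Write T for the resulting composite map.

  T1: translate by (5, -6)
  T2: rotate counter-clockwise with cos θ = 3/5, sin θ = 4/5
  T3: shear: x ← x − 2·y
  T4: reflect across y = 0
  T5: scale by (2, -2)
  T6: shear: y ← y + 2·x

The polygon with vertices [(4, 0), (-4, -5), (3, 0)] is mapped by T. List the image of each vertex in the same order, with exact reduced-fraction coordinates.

T1 translate by (5, -6): (4, 0) → (9, -6); (-4, -5) → (1, -11); (3, 0) → (8, -6)
T2 rotate counter-clockwise with cos θ = 3/5, sin θ = 4/5: (9, -6) → (51/5, 18/5); (1, -11) → (47/5, -29/5); (8, -6) → (48/5, 14/5)
T3 shear: x ← x − 2·y: (51/5, 18/5) → (3, 18/5); (47/5, -29/5) → (21, -29/5); (48/5, 14/5) → (4, 14/5)
T4 reflect across y = 0: (3, 18/5) → (3, -18/5); (21, -29/5) → (21, 29/5); (4, 14/5) → (4, -14/5)
T5 scale by (2, -2): (3, -18/5) → (6, 36/5); (21, 29/5) → (42, -58/5); (4, -14/5) → (8, 28/5)
T6 shear: y ← y + 2·x: (6, 36/5) → (6, 96/5); (42, -58/5) → (42, 362/5); (8, 28/5) → (8, 108/5)

image vertices: (6, 96/5), (42, 362/5), (8, 108/5)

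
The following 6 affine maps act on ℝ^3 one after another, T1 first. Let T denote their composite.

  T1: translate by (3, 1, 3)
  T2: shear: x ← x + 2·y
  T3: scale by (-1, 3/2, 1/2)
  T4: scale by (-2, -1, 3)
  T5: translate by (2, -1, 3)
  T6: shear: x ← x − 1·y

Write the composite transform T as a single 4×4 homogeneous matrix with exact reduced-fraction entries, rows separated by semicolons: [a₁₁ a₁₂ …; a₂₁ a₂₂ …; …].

T = [2 11/2 0 29/2; 0 -3/2 0 -5/2; 0 0 3/2 15/2; 0 0 0 1]

T1 = [1 0 0 3; 0 1 0 1; 0 0 1 3; 0 0 0 1]
T2·T1 = [1 2 0 5; 0 1 0 1; 0 0 1 3; 0 0 0 1]
T3·…·T1 = [-1 -2 0 -5; 0 3/2 0 3/2; 0 0 1/2 3/2; 0 0 0 1]
T4·…·T1 = [2 4 0 10; 0 -3/2 0 -3/2; 0 0 3/2 9/2; 0 0 0 1]
T5·…·T1 = [2 4 0 12; 0 -3/2 0 -5/2; 0 0 3/2 15/2; 0 0 0 1]
T6·…·T1 = [2 11/2 0 29/2; 0 -3/2 0 -5/2; 0 0 3/2 15/2; 0 0 0 1]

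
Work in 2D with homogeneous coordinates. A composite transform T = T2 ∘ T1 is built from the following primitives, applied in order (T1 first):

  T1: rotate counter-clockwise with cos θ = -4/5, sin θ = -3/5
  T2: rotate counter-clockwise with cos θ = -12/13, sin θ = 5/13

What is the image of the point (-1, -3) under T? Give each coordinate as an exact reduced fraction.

T(p) = (-3/13, -41/13)

T1 rotate counter-clockwise with cos θ = -4/5, sin θ = -3/5: (-1, -3) → (-1, 3)
T2 rotate counter-clockwise with cos θ = -12/13, sin θ = 5/13: (-1, 3) → (-3/13, -41/13)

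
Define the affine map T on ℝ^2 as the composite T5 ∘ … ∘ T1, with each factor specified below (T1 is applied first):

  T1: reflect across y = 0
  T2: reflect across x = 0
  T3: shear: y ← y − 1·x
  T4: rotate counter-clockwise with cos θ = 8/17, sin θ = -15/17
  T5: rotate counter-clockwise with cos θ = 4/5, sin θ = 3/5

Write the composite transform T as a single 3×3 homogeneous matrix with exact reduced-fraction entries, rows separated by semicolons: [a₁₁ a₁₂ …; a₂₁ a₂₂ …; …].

T1 = [1 0 0; 0 -1 0; 0 0 1]
T2·T1 = [-1 0 0; 0 -1 0; 0 0 1]
T3·…·T1 = [-1 0 0; 1 -1 0; 0 0 1]
T4·…·T1 = [7/17 -15/17 0; 23/17 -8/17 0; 0 0 1]
T5·…·T1 = [-41/85 -36/85 0; 113/85 -77/85 0; 0 0 1]

T = [-41/85 -36/85 0; 113/85 -77/85 0; 0 0 1]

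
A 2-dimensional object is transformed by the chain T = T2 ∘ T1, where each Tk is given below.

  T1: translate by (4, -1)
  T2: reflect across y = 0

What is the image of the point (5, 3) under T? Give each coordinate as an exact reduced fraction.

T(p) = (9, -2)

T1 translate by (4, -1): (5, 3) → (9, 2)
T2 reflect across y = 0: (9, 2) → (9, -2)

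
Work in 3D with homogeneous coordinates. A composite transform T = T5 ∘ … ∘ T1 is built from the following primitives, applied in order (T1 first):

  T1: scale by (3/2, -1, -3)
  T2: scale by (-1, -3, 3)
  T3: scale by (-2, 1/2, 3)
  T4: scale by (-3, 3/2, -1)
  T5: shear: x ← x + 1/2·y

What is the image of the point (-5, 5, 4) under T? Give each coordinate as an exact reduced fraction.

T(p) = (405/8, 45/4, 108)

T1 scale by (3/2, -1, -3): (-5, 5, 4) → (-15/2, -5, -12)
T2 scale by (-1, -3, 3): (-15/2, -5, -12) → (15/2, 15, -36)
T3 scale by (-2, 1/2, 3): (15/2, 15, -36) → (-15, 15/2, -108)
T4 scale by (-3, 3/2, -1): (-15, 15/2, -108) → (45, 45/4, 108)
T5 shear: x ← x + 1/2·y: (45, 45/4, 108) → (405/8, 45/4, 108)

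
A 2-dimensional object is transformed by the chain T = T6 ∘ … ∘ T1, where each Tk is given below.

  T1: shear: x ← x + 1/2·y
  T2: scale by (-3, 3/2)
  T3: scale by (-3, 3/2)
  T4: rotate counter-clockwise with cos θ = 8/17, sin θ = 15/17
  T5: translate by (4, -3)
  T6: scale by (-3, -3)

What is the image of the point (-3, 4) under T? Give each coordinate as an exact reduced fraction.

T1 shear: x ← x + 1/2·y: (-3, 4) → (-1, 4)
T2 scale by (-3, 3/2): (-1, 4) → (3, 6)
T3 scale by (-3, 3/2): (3, 6) → (-9, 9)
T4 rotate counter-clockwise with cos θ = 8/17, sin θ = 15/17: (-9, 9) → (-207/17, -63/17)
T5 translate by (4, -3): (-207/17, -63/17) → (-139/17, -114/17)
T6 scale by (-3, -3): (-139/17, -114/17) → (417/17, 342/17)

T(p) = (417/17, 342/17)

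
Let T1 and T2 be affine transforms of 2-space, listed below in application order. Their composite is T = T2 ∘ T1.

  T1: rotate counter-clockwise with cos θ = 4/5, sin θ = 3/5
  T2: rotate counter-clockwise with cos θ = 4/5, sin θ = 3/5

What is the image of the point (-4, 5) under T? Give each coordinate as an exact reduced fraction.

T1 rotate counter-clockwise with cos θ = 4/5, sin θ = 3/5: (-4, 5) → (-31/5, 8/5)
T2 rotate counter-clockwise with cos θ = 4/5, sin θ = 3/5: (-31/5, 8/5) → (-148/25, -61/25)

T(p) = (-148/25, -61/25)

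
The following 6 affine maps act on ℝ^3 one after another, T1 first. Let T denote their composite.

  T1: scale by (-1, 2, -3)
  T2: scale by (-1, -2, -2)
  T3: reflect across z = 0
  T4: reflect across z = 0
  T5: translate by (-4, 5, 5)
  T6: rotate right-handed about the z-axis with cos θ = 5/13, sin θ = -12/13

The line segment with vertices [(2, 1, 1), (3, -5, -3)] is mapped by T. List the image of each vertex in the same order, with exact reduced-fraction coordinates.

image vertices: (2/13, 29/13, 11), (295/13, 137/13, -13)

T1 scale by (-1, 2, -3): (2, 1, 1) → (-2, 2, -3); (3, -5, -3) → (-3, -10, 9)
T2 scale by (-1, -2, -2): (-2, 2, -3) → (2, -4, 6); (-3, -10, 9) → (3, 20, -18)
T3 reflect across z = 0: (2, -4, 6) → (2, -4, -6); (3, 20, -18) → (3, 20, 18)
T4 reflect across z = 0: (2, -4, -6) → (2, -4, 6); (3, 20, 18) → (3, 20, -18)
T5 translate by (-4, 5, 5): (2, -4, 6) → (-2, 1, 11); (3, 20, -18) → (-1, 25, -13)
T6 rotate right-handed about the z-axis with cos θ = 5/13, sin θ = -12/13: (-2, 1, 11) → (2/13, 29/13, 11); (-1, 25, -13) → (295/13, 137/13, -13)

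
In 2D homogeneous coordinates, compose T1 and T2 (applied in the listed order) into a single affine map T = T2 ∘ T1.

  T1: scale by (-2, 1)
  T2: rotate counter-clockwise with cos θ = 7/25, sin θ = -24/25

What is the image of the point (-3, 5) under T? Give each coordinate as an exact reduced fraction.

T1 scale by (-2, 1): (-3, 5) → (6, 5)
T2 rotate counter-clockwise with cos θ = 7/25, sin θ = -24/25: (6, 5) → (162/25, -109/25)

T(p) = (162/25, -109/25)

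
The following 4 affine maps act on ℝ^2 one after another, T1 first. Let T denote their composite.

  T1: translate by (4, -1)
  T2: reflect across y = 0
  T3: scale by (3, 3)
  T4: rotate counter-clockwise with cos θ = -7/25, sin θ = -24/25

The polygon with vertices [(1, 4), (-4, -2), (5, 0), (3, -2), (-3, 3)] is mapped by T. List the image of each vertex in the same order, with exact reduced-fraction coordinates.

T1 translate by (4, -1): (1, 4) → (5, 3); (-4, -2) → (0, -3); (5, 0) → (9, -1); (3, -2) → (7, -3); (-3, 3) → (1, 2)
T2 reflect across y = 0: (5, 3) → (5, -3); (0, -3) → (0, 3); (9, -1) → (9, 1); (7, -3) → (7, 3); (1, 2) → (1, -2)
T3 scale by (3, 3): (5, -3) → (15, -9); (0, 3) → (0, 9); (9, 1) → (27, 3); (7, 3) → (21, 9); (1, -2) → (3, -6)
T4 rotate counter-clockwise with cos θ = -7/25, sin θ = -24/25: (15, -9) → (-321/25, -297/25); (0, 9) → (216/25, -63/25); (27, 3) → (-117/25, -669/25); (21, 9) → (69/25, -567/25); (3, -6) → (-33/5, -6/5)

image vertices: (-321/25, -297/25), (216/25, -63/25), (-117/25, -669/25), (69/25, -567/25), (-33/5, -6/5)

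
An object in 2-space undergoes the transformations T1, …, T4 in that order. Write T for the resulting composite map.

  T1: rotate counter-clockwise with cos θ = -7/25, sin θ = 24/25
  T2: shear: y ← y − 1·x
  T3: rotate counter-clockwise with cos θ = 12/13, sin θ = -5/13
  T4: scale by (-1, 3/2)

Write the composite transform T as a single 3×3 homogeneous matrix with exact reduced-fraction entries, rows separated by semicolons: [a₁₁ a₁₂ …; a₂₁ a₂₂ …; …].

T1 = [-7/25 -24/25 0; 24/25 -7/25 0; 0 0 1]
T2·T1 = [-7/25 -24/25 0; 31/25 17/25 0; 0 0 1]
T3·…·T1 = [71/325 -203/325 0; 407/325 324/325 0; 0 0 1]
T4·…·T1 = [-71/325 203/325 0; 1221/650 486/325 0; 0 0 1]

T = [-71/325 203/325 0; 1221/650 486/325 0; 0 0 1]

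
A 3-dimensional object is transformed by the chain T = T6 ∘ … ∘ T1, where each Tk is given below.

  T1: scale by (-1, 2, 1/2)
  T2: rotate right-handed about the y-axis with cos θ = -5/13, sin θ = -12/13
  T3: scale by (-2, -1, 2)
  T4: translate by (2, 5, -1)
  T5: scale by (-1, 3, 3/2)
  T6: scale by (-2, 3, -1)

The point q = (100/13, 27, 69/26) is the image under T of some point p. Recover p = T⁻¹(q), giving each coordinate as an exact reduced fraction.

p = (0, 1, 2)

T1 = [-1 0 0 0; 0 2 0 0; 0 0 1/2 0; 0 0 0 1]
T2·T1 = [5/13 0 -6/13 0; 0 2 0 0; -12/13 0 -5/26 0; 0 0 0 1]
T3·…·T1 = [-10/13 0 12/13 0; 0 -2 0 0; -24/13 0 -5/13 0; 0 0 0 1]
T4·…·T1 = [-10/13 0 12/13 2; 0 -2 0 5; -24/13 0 -5/13 -1; 0 0 0 1]
T5·…·T1 = [10/13 0 -12/13 -2; 0 -6 0 15; -36/13 0 -15/26 -3/2; 0 0 0 1]
T6·…·T1 = [-20/13 0 24/13 4; 0 -18 0 45; 36/13 0 15/26 3/2; 0 0 0 1]
det M = 108; M⁻¹ = [-5/52 0 4/13 -1/13; 0 -1/18 0 5/2; 6/13 0 10/39 -29/13; 0 0 0 1]
M⁻¹ · (100/13, 27, 69/26)ᵀ = (0, 1, 2)ᵀ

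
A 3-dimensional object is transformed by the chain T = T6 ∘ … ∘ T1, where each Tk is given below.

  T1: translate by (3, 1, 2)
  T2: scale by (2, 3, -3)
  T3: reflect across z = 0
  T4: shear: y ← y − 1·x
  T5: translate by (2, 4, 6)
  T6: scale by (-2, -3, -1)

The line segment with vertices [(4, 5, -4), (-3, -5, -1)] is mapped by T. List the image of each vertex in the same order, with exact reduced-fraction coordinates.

image vertices: (-32, -24, 0), (-4, 24, -9)

T1 translate by (3, 1, 2): (4, 5, -4) → (7, 6, -2); (-3, -5, -1) → (0, -4, 1)
T2 scale by (2, 3, -3): (7, 6, -2) → (14, 18, 6); (0, -4, 1) → (0, -12, -3)
T3 reflect across z = 0: (14, 18, 6) → (14, 18, -6); (0, -12, -3) → (0, -12, 3)
T4 shear: y ← y − 1·x: (14, 18, -6) → (14, 4, -6); (0, -12, 3) → (0, -12, 3)
T5 translate by (2, 4, 6): (14, 4, -6) → (16, 8, 0); (0, -12, 3) → (2, -8, 9)
T6 scale by (-2, -3, -1): (16, 8, 0) → (-32, -24, 0); (2, -8, 9) → (-4, 24, -9)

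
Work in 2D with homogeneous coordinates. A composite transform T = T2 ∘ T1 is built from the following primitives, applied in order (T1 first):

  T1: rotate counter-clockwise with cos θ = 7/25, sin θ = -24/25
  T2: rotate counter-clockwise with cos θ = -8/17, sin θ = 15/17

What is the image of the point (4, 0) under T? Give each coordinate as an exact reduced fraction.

T(p) = (1216/425, 1188/425)

T1 rotate counter-clockwise with cos θ = 7/25, sin θ = -24/25: (4, 0) → (28/25, -96/25)
T2 rotate counter-clockwise with cos θ = -8/17, sin θ = 15/17: (28/25, -96/25) → (1216/425, 1188/425)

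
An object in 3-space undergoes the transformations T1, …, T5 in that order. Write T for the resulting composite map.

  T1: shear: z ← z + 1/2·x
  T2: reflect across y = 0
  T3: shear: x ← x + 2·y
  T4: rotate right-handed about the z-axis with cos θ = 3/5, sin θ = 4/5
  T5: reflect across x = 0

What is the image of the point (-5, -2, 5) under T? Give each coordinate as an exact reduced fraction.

T(p) = (11/5, 2/5, 5/2)

T1 shear: z ← z + 1/2·x: (-5, -2, 5) → (-5, -2, 5/2)
T2 reflect across y = 0: (-5, -2, 5/2) → (-5, 2, 5/2)
T3 shear: x ← x + 2·y: (-5, 2, 5/2) → (-1, 2, 5/2)
T4 rotate right-handed about the z-axis with cos θ = 3/5, sin θ = 4/5: (-1, 2, 5/2) → (-11/5, 2/5, 5/2)
T5 reflect across x = 0: (-11/5, 2/5, 5/2) → (11/5, 2/5, 5/2)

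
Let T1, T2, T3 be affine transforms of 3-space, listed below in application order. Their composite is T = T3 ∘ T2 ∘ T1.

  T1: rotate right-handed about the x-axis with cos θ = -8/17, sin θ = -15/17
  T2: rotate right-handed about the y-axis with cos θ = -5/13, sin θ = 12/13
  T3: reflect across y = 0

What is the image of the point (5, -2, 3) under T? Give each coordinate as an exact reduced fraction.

T(p) = (-353/221, -61/17, -1050/221)

T1 rotate right-handed about the x-axis with cos θ = -8/17, sin θ = -15/17: (5, -2, 3) → (5, 61/17, 6/17)
T2 rotate right-handed about the y-axis with cos θ = -5/13, sin θ = 12/13: (5, 61/17, 6/17) → (-353/221, 61/17, -1050/221)
T3 reflect across y = 0: (-353/221, 61/17, -1050/221) → (-353/221, -61/17, -1050/221)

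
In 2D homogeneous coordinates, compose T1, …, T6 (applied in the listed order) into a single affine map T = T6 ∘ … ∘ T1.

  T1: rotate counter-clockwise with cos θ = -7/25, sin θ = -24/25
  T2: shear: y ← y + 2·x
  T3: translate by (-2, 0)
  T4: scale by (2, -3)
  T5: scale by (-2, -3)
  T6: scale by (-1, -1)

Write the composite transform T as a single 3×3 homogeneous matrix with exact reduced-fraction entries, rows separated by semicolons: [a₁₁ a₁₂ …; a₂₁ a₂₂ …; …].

T = [-28/25 96/25 -8; 342/25 -369/25 0; 0 0 1]

T1 = [-7/25 24/25 0; -24/25 -7/25 0; 0 0 1]
T2·T1 = [-7/25 24/25 0; -38/25 41/25 0; 0 0 1]
T3·…·T1 = [-7/25 24/25 -2; -38/25 41/25 0; 0 0 1]
T4·…·T1 = [-14/25 48/25 -4; 114/25 -123/25 0; 0 0 1]
T5·…·T1 = [28/25 -96/25 8; -342/25 369/25 0; 0 0 1]
T6·…·T1 = [-28/25 96/25 -8; 342/25 -369/25 0; 0 0 1]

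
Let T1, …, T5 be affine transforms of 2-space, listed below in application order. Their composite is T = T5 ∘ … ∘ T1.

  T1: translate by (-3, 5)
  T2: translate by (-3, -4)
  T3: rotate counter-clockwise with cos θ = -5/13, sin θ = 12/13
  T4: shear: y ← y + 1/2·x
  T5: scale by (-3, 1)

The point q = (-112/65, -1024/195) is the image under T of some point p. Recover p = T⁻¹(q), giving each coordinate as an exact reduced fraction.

p = (2/3, 3/5)

T1 = [1 0 -3; 0 1 5; 0 0 1]
T2·T1 = [1 0 -6; 0 1 1; 0 0 1]
T3·…·T1 = [-5/13 -12/13 18/13; 12/13 -5/13 -77/13; 0 0 1]
T4·…·T1 = [-5/13 -12/13 18/13; 19/26 -11/13 -68/13; 0 0 1]
T5·…·T1 = [15/13 36/13 -54/13; 19/26 -11/13 -68/13; 0 0 1]
det M = -3; M⁻¹ = [11/39 12/13 6; 19/78 -5/13 -1; 0 0 1]
M⁻¹ · (-112/65, -1024/195)ᵀ = (2/3, 3/5)ᵀ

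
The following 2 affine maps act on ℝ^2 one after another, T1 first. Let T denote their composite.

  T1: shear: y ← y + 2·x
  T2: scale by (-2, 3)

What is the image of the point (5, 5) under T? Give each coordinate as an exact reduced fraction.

T1 shear: y ← y + 2·x: (5, 5) → (5, 15)
T2 scale by (-2, 3): (5, 15) → (-10, 45)

T(p) = (-10, 45)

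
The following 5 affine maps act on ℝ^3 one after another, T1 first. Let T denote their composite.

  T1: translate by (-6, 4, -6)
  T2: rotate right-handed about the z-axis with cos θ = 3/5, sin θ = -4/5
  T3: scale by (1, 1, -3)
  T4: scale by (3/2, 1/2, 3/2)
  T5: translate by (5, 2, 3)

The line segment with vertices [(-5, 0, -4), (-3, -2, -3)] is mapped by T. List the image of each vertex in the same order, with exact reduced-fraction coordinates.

T1 translate by (-6, 4, -6): (-5, 0, -4) → (-11, 4, -10); (-3, -2, -3) → (-9, 2, -9)
T2 rotate right-handed about the z-axis with cos θ = 3/5, sin θ = -4/5: (-11, 4, -10) → (-17/5, 56/5, -10); (-9, 2, -9) → (-19/5, 42/5, -9)
T3 scale by (1, 1, -3): (-17/5, 56/5, -10) → (-17/5, 56/5, 30); (-19/5, 42/5, -9) → (-19/5, 42/5, 27)
T4 scale by (3/2, 1/2, 3/2): (-17/5, 56/5, 30) → (-51/10, 28/5, 45); (-19/5, 42/5, 27) → (-57/10, 21/5, 81/2)
T5 translate by (5, 2, 3): (-51/10, 28/5, 45) → (-1/10, 38/5, 48); (-57/10, 21/5, 81/2) → (-7/10, 31/5, 87/2)

image vertices: (-1/10, 38/5, 48), (-7/10, 31/5, 87/2)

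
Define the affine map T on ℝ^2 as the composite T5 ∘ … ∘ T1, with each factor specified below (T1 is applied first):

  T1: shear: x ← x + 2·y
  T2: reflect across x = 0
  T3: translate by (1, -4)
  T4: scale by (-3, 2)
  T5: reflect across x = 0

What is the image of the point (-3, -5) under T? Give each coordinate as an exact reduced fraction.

T1 shear: x ← x + 2·y: (-3, -5) → (-13, -5)
T2 reflect across x = 0: (-13, -5) → (13, -5)
T3 translate by (1, -4): (13, -5) → (14, -9)
T4 scale by (-3, 2): (14, -9) → (-42, -18)
T5 reflect across x = 0: (-42, -18) → (42, -18)

T(p) = (42, -18)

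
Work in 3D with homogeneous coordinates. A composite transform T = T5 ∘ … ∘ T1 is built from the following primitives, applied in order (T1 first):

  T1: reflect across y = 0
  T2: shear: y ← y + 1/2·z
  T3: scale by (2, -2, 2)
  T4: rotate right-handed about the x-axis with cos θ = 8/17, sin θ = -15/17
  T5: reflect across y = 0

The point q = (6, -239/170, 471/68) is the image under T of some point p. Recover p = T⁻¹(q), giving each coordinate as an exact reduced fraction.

T1 = [1 0 0 0; 0 -1 0 0; 0 0 1 0; 0 0 0 1]
T2·T1 = [1 0 0 0; 0 -1 1/2 0; 0 0 1 0; 0 0 0 1]
T3·…·T1 = [2 0 0 0; 0 2 -1 0; 0 0 2 0; 0 0 0 1]
T4·…·T1 = [2 0 0 0; 0 16/17 22/17 0; 0 -30/17 31/17 0; 0 0 0 1]
T5·…·T1 = [2 0 0 0; 0 -16/17 -22/17 0; 0 -30/17 31/17 0; 0 0 0 1]
det M = -8; M⁻¹ = [1/2 0 0 0; 0 -31/68 -11/34 0; 0 -15/34 4/17 0; 0 0 0 1]
M⁻¹ · (6, -239/170, 471/68)ᵀ = (3, -8/5, 9/4)ᵀ

p = (3, -8/5, 9/4)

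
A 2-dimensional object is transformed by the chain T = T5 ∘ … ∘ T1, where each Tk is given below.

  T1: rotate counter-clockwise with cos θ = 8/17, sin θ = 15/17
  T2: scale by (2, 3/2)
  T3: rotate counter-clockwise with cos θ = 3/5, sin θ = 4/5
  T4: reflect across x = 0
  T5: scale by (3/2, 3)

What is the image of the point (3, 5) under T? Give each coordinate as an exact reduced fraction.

T(p) = (72/5, -9/10)

T1 rotate counter-clockwise with cos θ = 8/17, sin θ = 15/17: (3, 5) → (-3, 5)
T2 scale by (2, 3/2): (-3, 5) → (-6, 15/2)
T3 rotate counter-clockwise with cos θ = 3/5, sin θ = 4/5: (-6, 15/2) → (-48/5, -3/10)
T4 reflect across x = 0: (-48/5, -3/10) → (48/5, -3/10)
T5 scale by (3/2, 3): (48/5, -3/10) → (72/5, -9/10)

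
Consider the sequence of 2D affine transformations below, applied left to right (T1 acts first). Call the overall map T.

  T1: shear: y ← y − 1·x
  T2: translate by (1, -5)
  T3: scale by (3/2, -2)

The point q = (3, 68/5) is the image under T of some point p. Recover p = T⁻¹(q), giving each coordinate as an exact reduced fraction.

p = (1, -4/5)

T1 = [1 0 0; -1 1 0; 0 0 1]
T2·T1 = [1 0 1; -1 1 -5; 0 0 1]
T3·…·T1 = [3/2 0 3/2; 2 -2 10; 0 0 1]
det M = -3; M⁻¹ = [2/3 0 -1; 2/3 -1/2 4; 0 0 1]
M⁻¹ · (3, 68/5)ᵀ = (1, -4/5)ᵀ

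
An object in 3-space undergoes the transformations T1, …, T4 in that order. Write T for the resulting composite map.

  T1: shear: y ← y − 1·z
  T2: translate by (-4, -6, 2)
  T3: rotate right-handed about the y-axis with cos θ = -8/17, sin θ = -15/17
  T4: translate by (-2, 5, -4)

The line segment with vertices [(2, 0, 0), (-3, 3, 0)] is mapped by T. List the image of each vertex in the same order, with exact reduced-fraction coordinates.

T1 shear: y ← y − 1·z: (2, 0, 0) → (2, 0, 0); (-3, 3, 0) → (-3, 3, 0)
T2 translate by (-4, -6, 2): (2, 0, 0) → (-2, -6, 2); (-3, 3, 0) → (-7, -3, 2)
T3 rotate right-handed about the y-axis with cos θ = -8/17, sin θ = -15/17: (-2, -6, 2) → (-14/17, -6, -46/17); (-7, -3, 2) → (26/17, -3, -121/17)
T4 translate by (-2, 5, -4): (-14/17, -6, -46/17) → (-48/17, -1, -114/17); (26/17, -3, -121/17) → (-8/17, 2, -189/17)

image vertices: (-48/17, -1, -114/17), (-8/17, 2, -189/17)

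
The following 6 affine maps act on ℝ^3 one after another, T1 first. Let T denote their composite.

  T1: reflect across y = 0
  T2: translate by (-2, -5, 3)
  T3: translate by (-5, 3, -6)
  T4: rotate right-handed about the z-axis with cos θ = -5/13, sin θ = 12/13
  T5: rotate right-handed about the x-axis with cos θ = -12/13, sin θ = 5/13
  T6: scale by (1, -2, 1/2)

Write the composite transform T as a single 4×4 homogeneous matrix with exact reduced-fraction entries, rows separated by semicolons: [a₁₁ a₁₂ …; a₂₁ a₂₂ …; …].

T1 = [1 0 0 0; 0 -1 0 0; 0 0 1 0; 0 0 0 1]
T2·T1 = [1 0 0 -2; 0 -1 0 -5; 0 0 1 3; 0 0 0 1]
T3·…·T1 = [1 0 0 -7; 0 -1 0 -2; 0 0 1 -3; 0 0 0 1]
T4·…·T1 = [-5/13 12/13 0 59/13; 12/13 5/13 0 -74/13; 0 0 1 -3; 0 0 0 1]
T5·…·T1 = [-5/13 12/13 0 59/13; -144/169 -60/169 -5/13 1083/169; 60/169 25/169 -12/13 98/169; 0 0 0 1]
T6·…·T1 = [-5/13 12/13 0 59/13; 288/169 120/169 10/13 -2166/169; 30/169 25/338 -6/13 49/169; 0 0 0 1]

T = [-5/13 12/13 0 59/13; 288/169 120/169 10/13 -2166/169; 30/169 25/338 -6/13 49/169; 0 0 0 1]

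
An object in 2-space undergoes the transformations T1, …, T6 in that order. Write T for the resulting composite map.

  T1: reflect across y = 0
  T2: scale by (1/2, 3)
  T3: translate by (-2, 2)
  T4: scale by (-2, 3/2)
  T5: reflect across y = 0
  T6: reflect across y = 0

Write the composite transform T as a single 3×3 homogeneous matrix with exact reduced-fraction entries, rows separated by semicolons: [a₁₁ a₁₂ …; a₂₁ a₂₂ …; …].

T = [-1 0 4; 0 -9/2 3; 0 0 1]

T1 = [1 0 0; 0 -1 0; 0 0 1]
T2·T1 = [1/2 0 0; 0 -3 0; 0 0 1]
T3·…·T1 = [1/2 0 -2; 0 -3 2; 0 0 1]
T4·…·T1 = [-1 0 4; 0 -9/2 3; 0 0 1]
T5·…·T1 = [-1 0 4; 0 9/2 -3; 0 0 1]
T6·…·T1 = [-1 0 4; 0 -9/2 3; 0 0 1]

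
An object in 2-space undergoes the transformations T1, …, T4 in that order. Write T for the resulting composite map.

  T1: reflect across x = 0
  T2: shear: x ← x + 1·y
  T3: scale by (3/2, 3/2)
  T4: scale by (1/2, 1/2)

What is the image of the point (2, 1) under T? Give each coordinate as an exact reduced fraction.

T(p) = (-3/4, 3/4)

T1 reflect across x = 0: (2, 1) → (-2, 1)
T2 shear: x ← x + 1·y: (-2, 1) → (-1, 1)
T3 scale by (3/2, 3/2): (-1, 1) → (-3/2, 3/2)
T4 scale by (1/2, 1/2): (-3/2, 3/2) → (-3/4, 3/4)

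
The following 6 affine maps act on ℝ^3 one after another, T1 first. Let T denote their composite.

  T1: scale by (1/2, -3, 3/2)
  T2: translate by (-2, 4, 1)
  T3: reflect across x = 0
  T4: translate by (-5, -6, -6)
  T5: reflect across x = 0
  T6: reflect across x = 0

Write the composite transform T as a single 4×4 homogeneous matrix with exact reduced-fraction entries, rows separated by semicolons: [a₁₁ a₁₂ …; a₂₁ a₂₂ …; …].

T = [-1/2 0 0 -3; 0 -3 0 -2; 0 0 3/2 -5; 0 0 0 1]

T1 = [1/2 0 0 0; 0 -3 0 0; 0 0 3/2 0; 0 0 0 1]
T2·T1 = [1/2 0 0 -2; 0 -3 0 4; 0 0 3/2 1; 0 0 0 1]
T3·…·T1 = [-1/2 0 0 2; 0 -3 0 4; 0 0 3/2 1; 0 0 0 1]
T4·…·T1 = [-1/2 0 0 -3; 0 -3 0 -2; 0 0 3/2 -5; 0 0 0 1]
T5·…·T1 = [1/2 0 0 3; 0 -3 0 -2; 0 0 3/2 -5; 0 0 0 1]
T6·…·T1 = [-1/2 0 0 -3; 0 -3 0 -2; 0 0 3/2 -5; 0 0 0 1]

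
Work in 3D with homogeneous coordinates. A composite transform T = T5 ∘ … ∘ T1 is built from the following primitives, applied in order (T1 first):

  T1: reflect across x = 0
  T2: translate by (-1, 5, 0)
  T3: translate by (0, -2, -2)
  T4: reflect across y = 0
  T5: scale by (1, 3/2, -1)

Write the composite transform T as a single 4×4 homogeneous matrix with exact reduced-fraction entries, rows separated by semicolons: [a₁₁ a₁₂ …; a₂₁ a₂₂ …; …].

T1 = [-1 0 0 0; 0 1 0 0; 0 0 1 0; 0 0 0 1]
T2·T1 = [-1 0 0 -1; 0 1 0 5; 0 0 1 0; 0 0 0 1]
T3·…·T1 = [-1 0 0 -1; 0 1 0 3; 0 0 1 -2; 0 0 0 1]
T4·…·T1 = [-1 0 0 -1; 0 -1 0 -3; 0 0 1 -2; 0 0 0 1]
T5·…·T1 = [-1 0 0 -1; 0 -3/2 0 -9/2; 0 0 -1 2; 0 0 0 1]

T = [-1 0 0 -1; 0 -3/2 0 -9/2; 0 0 -1 2; 0 0 0 1]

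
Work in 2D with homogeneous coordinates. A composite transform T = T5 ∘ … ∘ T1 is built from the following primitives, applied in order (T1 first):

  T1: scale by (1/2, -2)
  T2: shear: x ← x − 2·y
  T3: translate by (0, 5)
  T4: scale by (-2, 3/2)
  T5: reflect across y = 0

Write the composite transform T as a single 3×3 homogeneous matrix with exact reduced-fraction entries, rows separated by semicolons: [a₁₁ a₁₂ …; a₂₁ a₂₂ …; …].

T = [-1 -8 0; 0 3 -15/2; 0 0 1]

T1 = [1/2 0 0; 0 -2 0; 0 0 1]
T2·T1 = [1/2 4 0; 0 -2 0; 0 0 1]
T3·…·T1 = [1/2 4 0; 0 -2 5; 0 0 1]
T4·…·T1 = [-1 -8 0; 0 -3 15/2; 0 0 1]
T5·…·T1 = [-1 -8 0; 0 3 -15/2; 0 0 1]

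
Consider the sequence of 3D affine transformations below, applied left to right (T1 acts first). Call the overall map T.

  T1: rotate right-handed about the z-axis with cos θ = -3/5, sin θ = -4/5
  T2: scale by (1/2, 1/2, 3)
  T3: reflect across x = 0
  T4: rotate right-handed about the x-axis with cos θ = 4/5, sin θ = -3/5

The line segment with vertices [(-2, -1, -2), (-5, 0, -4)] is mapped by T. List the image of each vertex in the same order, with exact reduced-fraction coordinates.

T1 rotate right-handed about the z-axis with cos θ = -3/5, sin θ = -4/5: (-2, -1, -2) → (2/5, 11/5, -2); (-5, 0, -4) → (3, 4, -4)
T2 scale by (1/2, 1/2, 3): (2/5, 11/5, -2) → (1/5, 11/10, -6); (3, 4, -4) → (3/2, 2, -12)
T3 reflect across x = 0: (1/5, 11/10, -6) → (-1/5, 11/10, -6); (3/2, 2, -12) → (-3/2, 2, -12)
T4 rotate right-handed about the x-axis with cos θ = 4/5, sin θ = -3/5: (-1/5, 11/10, -6) → (-1/5, -68/25, -273/50); (-3/2, 2, -12) → (-3/2, -28/5, -54/5)

image vertices: (-1/5, -68/25, -273/50), (-3/2, -28/5, -54/5)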